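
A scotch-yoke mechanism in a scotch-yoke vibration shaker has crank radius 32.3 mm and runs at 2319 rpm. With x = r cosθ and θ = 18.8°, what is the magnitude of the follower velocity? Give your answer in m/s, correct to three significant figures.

2.53

ω = 242.8 rad/s (from 2319 rpm).
x = r cosθ ⇒ ẋ = −rω sinθ.
|v| = rω|sinθ| = 0.0323·242.8·|sin 18.8°| = 2.5278 m/s.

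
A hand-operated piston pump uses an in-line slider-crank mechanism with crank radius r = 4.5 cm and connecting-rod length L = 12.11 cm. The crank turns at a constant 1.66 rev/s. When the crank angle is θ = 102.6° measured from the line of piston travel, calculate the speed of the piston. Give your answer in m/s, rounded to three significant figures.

0.418

ω = 2π·1.66 = 10.43 rad/s
For an in-line slider-crank, x = r cosθ + √(L² − r² sin²θ), so v = −rω sinθ·[1 + r cosθ/√(L² − r² sin²θ)].
With r = 0.045 m, L = 0.1211 m, θ = 102.6°: √(L² − r² sin²θ) = 0.11286 m.
v = −0.045·10.43·0.97592·[1 + 0.045·-0.21814/0.11286] = -0.41821 m/s.
|v| = 0.41821 m/s.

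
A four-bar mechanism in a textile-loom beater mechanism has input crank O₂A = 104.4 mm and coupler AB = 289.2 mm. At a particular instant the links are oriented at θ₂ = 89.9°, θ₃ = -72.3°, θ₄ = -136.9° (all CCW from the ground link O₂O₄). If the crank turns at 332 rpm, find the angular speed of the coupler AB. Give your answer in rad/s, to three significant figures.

ω₂ = 34.77 rad/s (from 332 rpm).
Differentiating the loop-closure r₂e^{iθ₂}+r₃e^{iθ₃}=r₁+r₄e^{iθ₄} gives r₂ω₂e^{iθ₂}+r₃ω₃e^{iθ₃}=r₄ω₄e^{iθ₄}.
Eliminating the other unknown: ω₃ = r₂ω₂ sin(θ₄−θ₂) / [r₃ sin(θ₃−θ₄)].
Numerator sine = +0.72897; denominator sine = +0.90334.
Result = 0.1044·34.77·(+0.72897) / (0.2892·(+0.90334)) = +10.128 rad/s; magnitude 10.128 rad/s.

10.1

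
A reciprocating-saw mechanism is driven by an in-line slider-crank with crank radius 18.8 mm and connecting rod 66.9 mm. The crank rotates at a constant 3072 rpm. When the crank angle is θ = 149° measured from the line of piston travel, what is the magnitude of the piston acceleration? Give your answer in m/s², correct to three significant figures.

ω = 2π·3072/60 = 321.7 rad/s
x(θ) = r cosθ + √(L² − r² sin²θ); with ω constant, a = ω²·d²x/dθ².
d²x/dθ² = −r cosθ − r²(cos2θ)/√u − r⁴ sin²2θ/(4u^{3/2}),  u = L² − r² sin²θ = 0.00438186 m².
Substituting r = 0.0188 m, L = 0.0669 m, θ = 149°: d²x/dθ² = +0.013524 m.
a = ω²·d²x/dθ² = (321.7)²·(+0.013524) = +1399.6 m/s²;  |a| = 1399.6 m/s².

1400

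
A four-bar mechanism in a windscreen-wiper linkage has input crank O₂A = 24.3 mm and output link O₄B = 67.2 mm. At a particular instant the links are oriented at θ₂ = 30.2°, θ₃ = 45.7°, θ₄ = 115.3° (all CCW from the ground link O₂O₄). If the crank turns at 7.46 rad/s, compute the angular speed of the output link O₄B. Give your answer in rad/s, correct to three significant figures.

ω₂ = 7.46 rad/s
Differentiating the loop-closure r₂e^{iθ₂}+r₃e^{iθ₃}=r₁+r₄e^{iθ₄} gives r₂ω₂e^{iθ₂}+r₃ω₃e^{iθ₃}=r₄ω₄e^{iθ₄}.
Eliminating the other unknown: ω₄ = r₂ω₂ sin(θ₂−θ₃) / [r₄ sin(θ₄−θ₃)].
Numerator sine = -0.26724; denominator sine = +0.93728.
Result = 0.0243·7.46·(-0.26724) / (0.0672·(+0.93728)) = -0.76914 rad/s; magnitude 0.76914 rad/s.

0.769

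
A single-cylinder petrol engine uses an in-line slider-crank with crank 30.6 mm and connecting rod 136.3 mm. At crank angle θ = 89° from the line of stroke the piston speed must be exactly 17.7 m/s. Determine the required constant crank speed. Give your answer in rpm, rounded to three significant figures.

5500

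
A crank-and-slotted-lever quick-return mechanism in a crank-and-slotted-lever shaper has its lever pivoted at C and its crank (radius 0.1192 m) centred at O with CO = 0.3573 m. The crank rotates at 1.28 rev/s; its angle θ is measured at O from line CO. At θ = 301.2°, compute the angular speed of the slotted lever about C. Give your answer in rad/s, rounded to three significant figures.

ω = 8.042 rad/s (from 1.28 rev/s).
Crank pin A relative to C: A = (d + r cosθ, r sinθ); lever angle φ = atan2(r sinθ, d + r cosθ).
Differentiating tanφ: φ̇ = rω(d cosθ + r)/(d² + r² + 2dr cosθ).
d² + r² + 2dr cosθ = |CA|² = 0.185998 m²;  d cosθ + r = +0.30429 m.
|ω_lever| = |0.1192·8.042·+0.30429| / 0.185998 = 1.5684 rad/s.

1.57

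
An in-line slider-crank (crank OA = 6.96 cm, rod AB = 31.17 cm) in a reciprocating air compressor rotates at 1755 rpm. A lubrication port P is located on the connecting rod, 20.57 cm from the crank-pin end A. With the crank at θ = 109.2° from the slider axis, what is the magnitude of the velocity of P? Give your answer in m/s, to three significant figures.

ω = 183.8 rad/s.  Crank-pin speed |V_A| = rω = 12.791 m/s, perpendicular to OA.
Rod angle: sinφ = −(r/L) sinθ ⇒ φ = -12.173°; ω_rod = −rω cosθ/√(L²−r²sin²θ) = +13.806 rad/s.
V_P = V_A + ω_rod × AP, with AP = 0.2057 m along the rod.
Components: V_Px = −rω sinθ − a·ω_rod·sinφ = -11.481 m/s;  V_Py = rω cosθ + a·ω_rod·cosφ = -1.4306 m/s.
|V_P| = √(V_Px² + V_Py²) = 11.57 m/s.

11.6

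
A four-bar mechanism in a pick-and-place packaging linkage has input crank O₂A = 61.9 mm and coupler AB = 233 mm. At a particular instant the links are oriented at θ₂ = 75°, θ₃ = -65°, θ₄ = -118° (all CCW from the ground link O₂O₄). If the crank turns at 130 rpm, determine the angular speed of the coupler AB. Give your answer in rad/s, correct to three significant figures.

1.02

ω₂ = 13.61 rad/s (from 130 rpm).
Differentiating the loop-closure r₂e^{iθ₂}+r₃e^{iθ₃}=r₁+r₄e^{iθ₄} gives r₂ω₂e^{iθ₂}+r₃ω₃e^{iθ₃}=r₄ω₄e^{iθ₄}.
Eliminating the other unknown: ω₃ = r₂ω₂ sin(θ₄−θ₂) / [r₃ sin(θ₃−θ₄)].
Numerator sine = +0.22495; denominator sine = +0.79864.
Result = 0.0619·13.61·(+0.22495) / (0.233·(+0.79864)) = +1.0187 rad/s; magnitude 1.0187 rad/s.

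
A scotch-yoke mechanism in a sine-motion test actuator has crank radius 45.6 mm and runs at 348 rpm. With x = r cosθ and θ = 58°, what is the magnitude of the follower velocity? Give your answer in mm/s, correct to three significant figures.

1410

ω = 36.44 rad/s (from 348 rpm).
x = r cosθ ⇒ ẋ = −rω sinθ.
|v| = rω|sinθ| = 0.0456·36.44·|sin 58°| = 1.4093 m/s = 1409.3 mm/s.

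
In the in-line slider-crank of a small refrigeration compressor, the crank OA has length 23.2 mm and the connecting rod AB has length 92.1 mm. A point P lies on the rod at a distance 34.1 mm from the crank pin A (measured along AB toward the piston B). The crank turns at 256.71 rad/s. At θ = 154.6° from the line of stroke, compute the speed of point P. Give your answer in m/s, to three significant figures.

ω = 256.7 rad/s.  Crank-pin speed |V_A| = rω = 5.9557 m/s, perpendicular to OA.
Rod angle: sinφ = −(r/L) sinθ ⇒ φ = -6.203°; ω_rod = −rω cosθ/√(L²−r²sin²θ) = +58.758 rad/s.
V_P = V_A + ω_rod × AP, with AP = 0.0341 m along the rod.
Components: V_Px = −rω sinθ − a·ω_rod·sinφ = -2.3381 m/s;  V_Py = rω cosθ + a·ω_rod·cosφ = -3.388 m/s.
|V_P| = √(V_Px² + V_Py²) = 4.1165 m/s.

4.12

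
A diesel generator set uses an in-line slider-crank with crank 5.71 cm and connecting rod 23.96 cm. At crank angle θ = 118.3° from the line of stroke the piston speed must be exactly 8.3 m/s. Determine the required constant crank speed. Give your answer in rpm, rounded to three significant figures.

1780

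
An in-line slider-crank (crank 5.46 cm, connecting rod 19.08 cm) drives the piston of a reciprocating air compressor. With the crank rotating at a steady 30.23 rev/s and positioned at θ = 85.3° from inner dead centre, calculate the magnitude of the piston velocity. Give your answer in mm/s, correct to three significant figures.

ω = 2π·30.2 = 189.9 rad/s
For an in-line slider-crank, x = r cosθ + √(L² − r² sin²θ), so v = −rω sinθ·[1 + r cosθ/√(L² − r² sin²θ)].
With r = 0.0546 m, L = 0.1908 m, θ = 85.3°: √(L² − r² sin²θ) = 0.18288 m.
v = −0.0546·189.9·0.99664·[1 + 0.0546·0.08194/0.18288] = -10.589 m/s.
|v| = 10.589 m/s = 10589 mm/s.

10600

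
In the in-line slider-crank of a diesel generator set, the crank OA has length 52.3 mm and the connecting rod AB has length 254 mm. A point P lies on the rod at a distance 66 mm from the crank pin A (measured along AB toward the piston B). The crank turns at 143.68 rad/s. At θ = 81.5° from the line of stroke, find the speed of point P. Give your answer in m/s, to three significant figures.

ω = 143.7 rad/s.  Crank-pin speed |V_A| = rω = 7.5145 m/s, perpendicular to OA.
Rod angle: sinφ = −(r/L) sinθ ⇒ φ = -11.750°; ω_rod = −rω cosθ/√(L²−r²sin²θ) = -4.4665 rad/s.
V_P = V_A + ω_rod × AP, with AP = 0.066 m along the rod.
Components: V_Px = −rω sinθ − a·ω_rod·sinφ = -7.492 m/s;  V_Py = rω cosθ + a·ω_rod·cosφ = +0.8221 m/s.
|V_P| = √(V_Px² + V_Py²) = 7.5369 m/s.

7.54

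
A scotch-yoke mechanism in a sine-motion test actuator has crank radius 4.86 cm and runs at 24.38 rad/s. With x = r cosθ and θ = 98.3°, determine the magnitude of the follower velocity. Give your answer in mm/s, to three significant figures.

ω = 24.38 rad/s
x = r cosθ ⇒ ẋ = −rω sinθ.
|v| = rω|sinθ| = 0.0486·24.38·|sin 98.3°| = 1.1725 m/s = 1172.5 mm/s.

1170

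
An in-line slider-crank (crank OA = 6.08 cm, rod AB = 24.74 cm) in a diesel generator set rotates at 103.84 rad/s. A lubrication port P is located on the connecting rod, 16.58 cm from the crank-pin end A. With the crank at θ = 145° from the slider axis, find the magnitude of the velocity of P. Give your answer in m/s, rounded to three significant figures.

ω = 103.8 rad/s.  Crank-pin speed |V_A| = rω = 6.3135 m/s, perpendicular to OA.
Rod angle: sinφ = −(r/L) sinθ ⇒ φ = -8.103°; ω_rod = −rω cosθ/√(L²−r²sin²θ) = +21.115 rad/s.
V_P = V_A + ω_rod × AP, with AP = 0.1658 m along the rod.
Components: V_Px = −rω sinθ − a·ω_rod·sinφ = -3.1278 m/s;  V_Py = rω cosθ + a·ω_rod·cosφ = -1.7058 m/s.
|V_P| = √(V_Px² + V_Py²) = 3.5627 m/s.

3.56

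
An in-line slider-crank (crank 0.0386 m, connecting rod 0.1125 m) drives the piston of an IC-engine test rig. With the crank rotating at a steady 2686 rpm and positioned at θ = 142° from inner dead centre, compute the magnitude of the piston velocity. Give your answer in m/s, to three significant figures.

4.84

ω = 2π·2686/60 = 281.3 rad/s
For an in-line slider-crank, x = r cosθ + √(L² − r² sin²θ), so v = −rω sinθ·[1 + r cosθ/√(L² − r² sin²θ)].
With r = 0.0386 m, L = 0.1125 m, θ = 142°: √(L² − r² sin²θ) = 0.10996 m.
v = −0.0386·281.3·0.61566·[1 + 0.0386·-0.78801/0.10996] = -4.8354 m/s.
|v| = 4.8354 m/s.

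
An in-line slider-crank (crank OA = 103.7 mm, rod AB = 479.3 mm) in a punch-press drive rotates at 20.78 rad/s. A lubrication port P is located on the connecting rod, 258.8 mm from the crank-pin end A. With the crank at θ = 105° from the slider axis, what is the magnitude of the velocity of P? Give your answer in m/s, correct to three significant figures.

ω = 20.78 rad/s.  Crank-pin speed |V_A| = rω = 2.1549 m/s, perpendicular to OA.
Rod angle: sinφ = −(r/L) sinθ ⇒ φ = -12.063°; ω_rod = −rω cosθ/√(L²−r²sin²θ) = +1.1899 rad/s.
V_P = V_A + ω_rod × AP, with AP = 0.2588 m along the rod.
Components: V_Px = −rω sinθ − a·ω_rod·sinφ = -2.0171 m/s;  V_Py = rω cosθ + a·ω_rod·cosφ = -0.25658 m/s.
|V_P| = √(V_Px² + V_Py²) = 2.0334 m/s.

2.03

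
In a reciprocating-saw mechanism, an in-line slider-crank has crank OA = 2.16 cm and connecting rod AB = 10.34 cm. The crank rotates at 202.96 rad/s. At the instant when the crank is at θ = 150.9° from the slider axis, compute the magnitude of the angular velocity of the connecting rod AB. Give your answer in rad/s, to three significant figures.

37.2

ω = 203 rad/s
The rod makes angle φ with the slider axis where L sinφ = r sinθ; differentiating, L cosφ·φ̇ = r ω cosθ.
L cosφ = √(L² − r² sin²θ) = 0.10287 m.
|ω_rod| = r ω |cosθ| / √(L² − r² sin²θ) = 0.0216·203·0.87377/0.10287 = 37.239 rad/s.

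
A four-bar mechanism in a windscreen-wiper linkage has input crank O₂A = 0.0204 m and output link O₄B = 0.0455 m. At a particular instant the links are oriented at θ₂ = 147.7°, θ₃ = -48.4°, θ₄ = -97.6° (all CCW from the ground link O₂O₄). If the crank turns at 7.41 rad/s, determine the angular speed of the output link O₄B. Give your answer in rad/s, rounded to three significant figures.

1.22

ω₂ = 7.41 rad/s
Differentiating the loop-closure r₂e^{iθ₂}+r₃e^{iθ₃}=r₁+r₄e^{iθ₄} gives r₂ω₂e^{iθ₂}+r₃ω₃e^{iθ₃}=r₄ω₄e^{iθ₄}.
Eliminating the other unknown: ω₄ = r₂ω₂ sin(θ₂−θ₃) / [r₄ sin(θ₄−θ₃)].
Numerator sine = -0.27731; denominator sine = -0.75700.
Result = 0.0204·7.41·(-0.27731) / (0.0455·(-0.75700)) = +1.2171 rad/s; magnitude 1.2171 rad/s.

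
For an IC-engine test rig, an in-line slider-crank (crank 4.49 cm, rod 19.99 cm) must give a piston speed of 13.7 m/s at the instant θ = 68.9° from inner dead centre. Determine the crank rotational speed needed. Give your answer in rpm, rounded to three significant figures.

For an in-line slider-crank, |v_piston| = rω|sinθ|·[1 + r cosθ/√(L² − r² sin²θ)].
With r = 0.0449 m, L = 0.1999 m, θ = 68.9°: the bracketed kinematic factor |dx/dθ| = 0.045354 m.
ω = v/|dx/dθ| = 13.7/0.045354 = 302.07 rad/s.
N = 60ω/(2π) = 2884.6 rpm.

2880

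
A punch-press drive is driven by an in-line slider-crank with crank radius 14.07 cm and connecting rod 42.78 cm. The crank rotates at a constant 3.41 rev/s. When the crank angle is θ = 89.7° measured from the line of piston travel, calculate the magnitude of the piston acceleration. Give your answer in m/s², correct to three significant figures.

22.2

ω = 2π·3.41 = 21.43 rad/s
x(θ) = r cosθ + √(L² − r² sin²θ); with ω constant, a = ω²·d²x/dθ².
d²x/dθ² = −r cosθ − r²(cos2θ)/√u − r⁴ sin²2θ/(4u^{3/2}),  u = L² − r² sin²θ = 0.163217 m².
Substituting r = 0.1407 m, L = 0.4278 m, θ = 89.7°: d²x/dθ² = +0.048262 m.
a = ω²·d²x/dθ² = (21.43)²·(+0.048262) = +22.155 m/s²;  |a| = 22.155 m/s².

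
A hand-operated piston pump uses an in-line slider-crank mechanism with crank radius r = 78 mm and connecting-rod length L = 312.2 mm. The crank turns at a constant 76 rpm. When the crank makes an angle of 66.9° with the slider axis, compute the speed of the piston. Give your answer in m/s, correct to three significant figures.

0.629

ω = 2π·76/60 = 7.959 rad/s
For an in-line slider-crank, x = r cosθ + √(L² − r² sin²θ), so v = −rω sinθ·[1 + r cosθ/√(L² − r² sin²θ)].
With r = 0.078 m, L = 0.3122 m, θ = 66.9°: √(L² − r² sin²θ) = 0.30384 m.
v = −0.078·7.959·0.91982·[1 + 0.078·0.39234/0.30384] = -0.62852 m/s.
|v| = 0.62852 m/s.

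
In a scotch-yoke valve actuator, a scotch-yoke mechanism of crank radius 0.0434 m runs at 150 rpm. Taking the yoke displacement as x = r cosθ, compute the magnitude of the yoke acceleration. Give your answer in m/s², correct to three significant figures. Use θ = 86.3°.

ω = 15.71 rad/s (from 150 rpm).
x = r cosθ ⇒ ẍ = −rω² cosθ (ω constant).
|a| = rω²|cosθ| = 0.0434·(15.71)²·|cos 86.3°| = 0.69105 m/s².

0.691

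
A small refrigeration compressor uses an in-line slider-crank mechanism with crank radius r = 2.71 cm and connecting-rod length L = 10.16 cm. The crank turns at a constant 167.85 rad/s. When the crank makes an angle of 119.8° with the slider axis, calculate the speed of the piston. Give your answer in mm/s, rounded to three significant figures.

ω = 167.8 rad/s
For an in-line slider-crank, x = r cosθ + √(L² − r² sin²θ), so v = −rω sinθ·[1 + r cosθ/√(L² − r² sin²θ)].
With r = 0.0271 m, L = 0.1016 m, θ = 119.8°: √(L² − r² sin²θ) = 0.098841 m.
v = −0.0271·167.8·0.86777·[1 + 0.0271·-0.49697/0.098841] = -3.4094 m/s.
|v| = 3.4094 m/s = 3409.4 mm/s.

3410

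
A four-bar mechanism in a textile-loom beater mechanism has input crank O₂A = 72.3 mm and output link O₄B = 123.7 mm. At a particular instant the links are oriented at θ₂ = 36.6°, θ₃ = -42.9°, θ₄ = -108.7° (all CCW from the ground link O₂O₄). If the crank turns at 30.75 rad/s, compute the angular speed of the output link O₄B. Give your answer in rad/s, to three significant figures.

ω₂ = 30.75 rad/s
Differentiating the loop-closure r₂e^{iθ₂}+r₃e^{iθ₃}=r₁+r₄e^{iθ₄} gives r₂ω₂e^{iθ₂}+r₃ω₃e^{iθ₃}=r₄ω₄e^{iθ₄}.
Eliminating the other unknown: ω₄ = r₂ω₂ sin(θ₂−θ₃) / [r₄ sin(θ₄−θ₃)].
Numerator sine = +0.98325; denominator sine = -0.91212.
Result = 0.0723·30.75·(+0.98325) / (0.1237·(-0.91212)) = -19.374 rad/s; magnitude 19.374 rad/s.

19.4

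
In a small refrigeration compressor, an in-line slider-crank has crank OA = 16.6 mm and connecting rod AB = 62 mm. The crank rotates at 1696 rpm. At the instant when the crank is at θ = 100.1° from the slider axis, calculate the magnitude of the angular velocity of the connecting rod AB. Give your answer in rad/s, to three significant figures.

8.64

ω = 177.6 rad/s (converted from 1696 rpm).
The rod makes angle φ with the slider axis where L sinφ = r sinθ; differentiating, L cosφ·φ̇ = r ω cosθ.
L cosφ = √(L² − r² sin²θ) = 0.059807 m.
|ω_rod| = r ω |cosθ| / √(L² − r² sin²θ) = 0.0166·177.6·0.17537/0.059807 = 8.6448 rad/s.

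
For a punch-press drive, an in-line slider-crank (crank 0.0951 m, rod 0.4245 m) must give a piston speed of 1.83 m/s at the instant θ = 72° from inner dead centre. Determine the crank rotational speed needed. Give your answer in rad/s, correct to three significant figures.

For an in-line slider-crank, |v_piston| = rω|sinθ|·[1 + r cosθ/√(L² − r² sin²θ)].
With r = 0.0951 m, L = 0.4245 m, θ = 72°: the bracketed kinematic factor |dx/dθ| = 0.096854 m.
ω = v/|dx/dθ| = 1.83/0.096854 = 18.894 rad/s.

18.9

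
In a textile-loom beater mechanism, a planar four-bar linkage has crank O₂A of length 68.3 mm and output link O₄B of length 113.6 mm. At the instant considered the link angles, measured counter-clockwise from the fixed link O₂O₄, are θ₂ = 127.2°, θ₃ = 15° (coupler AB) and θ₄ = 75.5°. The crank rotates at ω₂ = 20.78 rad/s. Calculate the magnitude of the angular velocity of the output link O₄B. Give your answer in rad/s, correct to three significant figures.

13.3

ω₂ = 20.78 rad/s
Differentiating the loop-closure r₂e^{iθ₂}+r₃e^{iθ₃}=r₁+r₄e^{iθ₄} gives r₂ω₂e^{iθ₂}+r₃ω₃e^{iθ₃}=r₄ω₄e^{iθ₄}.
Eliminating the other unknown: ω₄ = r₂ω₂ sin(θ₂−θ₃) / [r₄ sin(θ₄−θ₃)].
Numerator sine = +0.92587; denominator sine = +0.87036.
Result = 0.0683·20.78·(+0.92587) / (0.1136·(+0.87036)) = +13.291 rad/s; magnitude 13.291 rad/s.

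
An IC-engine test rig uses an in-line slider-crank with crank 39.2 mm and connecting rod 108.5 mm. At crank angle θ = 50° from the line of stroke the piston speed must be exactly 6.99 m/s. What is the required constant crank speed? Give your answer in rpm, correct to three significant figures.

1790

For an in-line slider-crank, |v_piston| = rω|sinθ|·[1 + r cosθ/√(L² − r² sin²θ)].
With r = 0.0392 m, L = 0.1085 m, θ = 50°: the bracketed kinematic factor |dx/dθ| = 0.037286 m.
ω = v/|dx/dθ| = 6.99/0.037286 = 187.47 rad/s.
N = 60ω/(2π) = 1790.2 rpm.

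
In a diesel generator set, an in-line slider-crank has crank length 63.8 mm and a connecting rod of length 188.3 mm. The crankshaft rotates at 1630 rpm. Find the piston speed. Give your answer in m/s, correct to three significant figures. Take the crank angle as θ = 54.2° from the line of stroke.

10.7

ω = 2π·1630/60 = 170.7 rad/s
For an in-line slider-crank, x = r cosθ + √(L² − r² sin²θ), so v = −rω sinθ·[1 + r cosθ/√(L² − r² sin²θ)].
With r = 0.0638 m, L = 0.1883 m, θ = 54.2°: √(L² − r² sin²θ) = 0.18105 m.
v = −0.0638·170.7·0.81106·[1 + 0.0638·0.58496/0.18105] = -10.653 m/s.
|v| = 10.653 m/s.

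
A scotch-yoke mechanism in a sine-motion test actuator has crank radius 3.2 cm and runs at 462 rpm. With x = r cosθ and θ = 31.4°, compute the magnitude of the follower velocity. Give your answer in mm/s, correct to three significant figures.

ω = 48.38 rad/s (from 462 rpm).
x = r cosθ ⇒ ẋ = −rω sinθ.
|v| = rω|sinθ| = 0.032·48.38·|sin 31.4°| = 0.80662 m/s = 806.62 mm/s.

807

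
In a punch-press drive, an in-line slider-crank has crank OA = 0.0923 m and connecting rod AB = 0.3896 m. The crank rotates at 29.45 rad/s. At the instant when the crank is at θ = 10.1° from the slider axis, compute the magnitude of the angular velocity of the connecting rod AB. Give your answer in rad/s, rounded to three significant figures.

ω = 29.45 rad/s
The rod makes angle φ with the slider axis where L sinφ = r sinθ; differentiating, L cosφ·φ̇ = r ω cosθ.
L cosφ = √(L² − r² sin²θ) = 0.38926 m.
|ω_rod| = r ω |cosθ| / √(L² − r² sin²θ) = 0.0923·29.45·0.98450/0.38926 = 6.8748 rad/s.

6.87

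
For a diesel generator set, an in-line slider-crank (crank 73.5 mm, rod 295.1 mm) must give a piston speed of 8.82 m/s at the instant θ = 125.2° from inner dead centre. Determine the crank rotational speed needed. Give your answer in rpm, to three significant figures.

1640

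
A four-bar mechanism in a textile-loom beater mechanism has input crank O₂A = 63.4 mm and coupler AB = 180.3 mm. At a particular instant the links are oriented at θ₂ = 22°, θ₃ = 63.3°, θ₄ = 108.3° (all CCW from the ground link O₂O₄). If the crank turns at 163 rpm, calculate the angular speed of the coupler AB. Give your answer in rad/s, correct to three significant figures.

8.47

ω₂ = 17.07 rad/s (from 163 rpm).
Differentiating the loop-closure r₂e^{iθ₂}+r₃e^{iθ₃}=r₁+r₄e^{iθ₄} gives r₂ω₂e^{iθ₂}+r₃ω₃e^{iθ₃}=r₄ω₄e^{iθ₄}.
Eliminating the other unknown: ω₃ = r₂ω₂ sin(θ₄−θ₂) / [r₃ sin(θ₃−θ₄)].
Numerator sine = +0.99792; denominator sine = -0.70711.
Result = 0.0634·17.07·(+0.99792) / (0.1803·(-0.70711)) = -8.4707 rad/s; magnitude 8.4707 rad/s.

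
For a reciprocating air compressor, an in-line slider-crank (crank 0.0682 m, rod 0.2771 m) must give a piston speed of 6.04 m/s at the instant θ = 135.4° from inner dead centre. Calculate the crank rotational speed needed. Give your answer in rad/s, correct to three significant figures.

153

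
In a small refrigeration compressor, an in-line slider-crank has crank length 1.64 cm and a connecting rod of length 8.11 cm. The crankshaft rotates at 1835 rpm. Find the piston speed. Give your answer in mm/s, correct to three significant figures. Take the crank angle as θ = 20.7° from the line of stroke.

ω = 2π·1835/60 = 192.2 rad/s
For an in-line slider-crank, x = r cosθ + √(L² − r² sin²θ), so v = −rω sinθ·[1 + r cosθ/√(L² − r² sin²θ)].
With r = 0.0164 m, L = 0.0811 m, θ = 20.7°: √(L² − r² sin²θ) = 0.080893 m.
v = −0.0164·192.2·0.35347·[1 + 0.0164·0.93544/0.080893] = -1.3252 m/s.
|v| = 1.3252 m/s = 1325.2 mm/s.

1330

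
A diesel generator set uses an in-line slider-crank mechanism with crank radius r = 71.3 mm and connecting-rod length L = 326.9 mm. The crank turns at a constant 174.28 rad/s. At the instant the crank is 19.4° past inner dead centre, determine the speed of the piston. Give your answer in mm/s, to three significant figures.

ω = 174.3 rad/s
For an in-line slider-crank, x = r cosθ + √(L² − r² sin²θ), so v = −rω sinθ·[1 + r cosθ/√(L² − r² sin²θ)].
With r = 0.0713 m, L = 0.3269 m, θ = 19.4°: √(L² − r² sin²θ) = 0.32604 m.
v = −0.0713·174.3·0.33216·[1 + 0.0713·0.94322/0.32604] = -4.9789 m/s.
|v| = 4.9789 m/s = 4978.9 mm/s.

4980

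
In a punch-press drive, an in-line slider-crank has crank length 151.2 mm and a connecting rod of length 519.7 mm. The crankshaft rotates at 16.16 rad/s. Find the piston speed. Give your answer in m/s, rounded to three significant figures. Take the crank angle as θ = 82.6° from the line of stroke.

ω = 16.16 rad/s
For an in-line slider-crank, x = r cosθ + √(L² − r² sin²θ), so v = −rω sinθ·[1 + r cosθ/√(L² − r² sin²θ)].
With r = 0.1512 m, L = 0.5197 m, θ = 82.6°: √(L² − r² sin²θ) = 0.4976 m.
v = −0.1512·16.16·0.99167·[1 + 0.1512·0.12880/0.4976] = -2.5179 m/s.
|v| = 2.5179 m/s.

2.52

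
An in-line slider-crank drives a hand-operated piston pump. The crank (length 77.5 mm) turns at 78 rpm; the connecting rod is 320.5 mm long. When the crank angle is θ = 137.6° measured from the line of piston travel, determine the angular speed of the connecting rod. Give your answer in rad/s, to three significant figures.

1.48

ω = 8.168 rad/s (converted from 78 rpm).
The rod makes angle φ with the slider axis where L sinφ = r sinθ; differentiating, L cosφ·φ̇ = r ω cosθ.
L cosφ = √(L² − r² sin²θ) = 0.31621 m.
|ω_rod| = r ω |cosθ| / √(L² − r² sin²θ) = 0.0775·8.168·0.73846/0.31621 = 1.4783 rad/s.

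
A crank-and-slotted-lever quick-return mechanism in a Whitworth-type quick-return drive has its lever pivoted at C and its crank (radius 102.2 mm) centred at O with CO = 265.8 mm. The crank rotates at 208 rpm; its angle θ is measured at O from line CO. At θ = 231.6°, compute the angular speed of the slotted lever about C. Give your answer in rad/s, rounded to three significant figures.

ω = 21.78 rad/s (from 208 rpm).
Crank pin A relative to C: A = (d + r cosθ, r sinθ); lever angle φ = atan2(r sinθ, d + r cosθ).
Differentiating tanφ: φ̇ = rω(d cosθ + r)/(d² + r² + 2dr cosθ).
d² + r² + 2dr cosθ = |CA|² = 0.0473478 m²;  d cosθ + r = -0.062901 m.
|ω_lever| = |0.1022·21.78·-0.062901| / 0.0473478 = 2.9573 rad/s.

2.96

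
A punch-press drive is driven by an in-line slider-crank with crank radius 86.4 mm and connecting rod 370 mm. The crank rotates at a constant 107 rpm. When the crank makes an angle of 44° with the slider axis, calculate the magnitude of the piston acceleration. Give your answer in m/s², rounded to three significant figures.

7.93

ω = 2π·107/60 = 11.21 rad/s
x(θ) = r cosθ + √(L² − r² sin²θ); with ω constant, a = ω²·d²x/dθ².
d²x/dθ² = −r cosθ − r²(cos2θ)/√u − r⁴ sin²2θ/(4u^{3/2}),  u = L² − r² sin²θ = 0.133298 m².
Substituting r = 0.0864 m, L = 0.37 m, θ = 44°: d²x/dθ² = -0.06315 m.
a = ω²·d²x/dθ² = (11.21)²·(-0.06315) = -7.9287 m/s²;  |a| = 7.9287 m/s².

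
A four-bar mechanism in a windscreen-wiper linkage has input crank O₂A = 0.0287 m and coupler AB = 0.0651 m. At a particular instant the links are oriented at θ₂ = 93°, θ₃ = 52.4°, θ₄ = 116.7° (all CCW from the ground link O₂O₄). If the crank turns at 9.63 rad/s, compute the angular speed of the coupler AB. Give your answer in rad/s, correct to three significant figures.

1.89

ω₂ = 9.63 rad/s
Differentiating the loop-closure r₂e^{iθ₂}+r₃e^{iθ₃}=r₁+r₄e^{iθ₄} gives r₂ω₂e^{iθ₂}+r₃ω₃e^{iθ₃}=r₄ω₄e^{iθ₄}.
Eliminating the other unknown: ω₃ = r₂ω₂ sin(θ₄−θ₂) / [r₃ sin(θ₃−θ₄)].
Numerator sine = +0.40195; denominator sine = -0.90108.
Result = 0.0287·9.63·(+0.40195) / (0.0651·(-0.90108)) = -1.8938 rad/s; magnitude 1.8938 rad/s.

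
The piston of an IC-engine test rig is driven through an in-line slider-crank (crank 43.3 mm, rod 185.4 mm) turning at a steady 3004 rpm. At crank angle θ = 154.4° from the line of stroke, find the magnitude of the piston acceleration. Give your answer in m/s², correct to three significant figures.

ω = 2π·3004/60 = 314.6 rad/s
x(θ) = r cosθ + √(L² − r² sin²θ); with ω constant, a = ω²·d²x/dθ².
d²x/dθ² = −r cosθ − r²(cos2θ)/√u − r⁴ sin²2θ/(4u^{3/2}),  u = L² − r² sin²θ = 0.0340231 m².
Substituting r = 0.0433 m, L = 0.1854 m, θ = 154.4°: d²x/dθ² = +0.032595 m.
a = ω²·d²x/dθ² = (314.6)²·(+0.032595) = +3225.6 m/s²;  |a| = 3225.6 m/s².

3230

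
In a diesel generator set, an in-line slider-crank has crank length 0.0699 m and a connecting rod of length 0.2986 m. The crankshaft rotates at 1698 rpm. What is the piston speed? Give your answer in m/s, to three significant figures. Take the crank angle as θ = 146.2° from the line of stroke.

ω = 2π·1698/60 = 177.8 rad/s
For an in-line slider-crank, x = r cosθ + √(L² − r² sin²θ), so v = −rω sinθ·[1 + r cosθ/√(L² − r² sin²θ)].
With r = 0.0699 m, L = 0.2986 m, θ = 146.2°: √(L² − r² sin²θ) = 0.29606 m.
v = −0.0699·177.8·0.55630·[1 + 0.0699·-0.83098/0.29606] = -5.5577 m/s.
|v| = 5.5577 m/s.

5.56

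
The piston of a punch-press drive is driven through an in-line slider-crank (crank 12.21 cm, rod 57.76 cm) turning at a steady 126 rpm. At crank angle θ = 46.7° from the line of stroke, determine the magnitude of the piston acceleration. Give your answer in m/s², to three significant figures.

14.4

ω = 2π·126/60 = 13.19 rad/s
x(θ) = r cosθ + √(L² − r² sin²θ); with ω constant, a = ω²·d²x/dθ².
d²x/dθ² = −r cosθ − r²(cos2θ)/√u − r⁴ sin²2θ/(4u^{3/2}),  u = L² − r² sin²θ = 0.325725 m².
Substituting r = 0.1221 m, L = 0.5776 m, θ = 46.7°: d²x/dθ² = -0.082487 m.
a = ω²·d²x/dθ² = (13.19)²·(-0.082487) = -14.361 m/s²;  |a| = 14.361 m/s².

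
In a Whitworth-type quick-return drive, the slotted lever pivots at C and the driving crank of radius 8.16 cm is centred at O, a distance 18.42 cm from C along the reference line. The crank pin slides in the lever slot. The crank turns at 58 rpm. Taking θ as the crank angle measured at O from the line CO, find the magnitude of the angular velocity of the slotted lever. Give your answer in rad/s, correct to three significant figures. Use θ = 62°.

1.52

ω = 6.074 rad/s (from 58 rpm).
Crank pin A relative to C: A = (d + r cosθ, r sinθ); lever angle φ = atan2(r sinθ, d + r cosθ).
Differentiating tanφ: φ̇ = rω(d cosθ + r)/(d² + r² + 2dr cosθ).
d² + r² + 2dr cosθ = |CA|² = 0.0547012 m²;  d cosθ + r = +0.16808 m.
|ω_lever| = |0.0816·6.074·+0.16808| / 0.0547012 = 1.5229 rad/s.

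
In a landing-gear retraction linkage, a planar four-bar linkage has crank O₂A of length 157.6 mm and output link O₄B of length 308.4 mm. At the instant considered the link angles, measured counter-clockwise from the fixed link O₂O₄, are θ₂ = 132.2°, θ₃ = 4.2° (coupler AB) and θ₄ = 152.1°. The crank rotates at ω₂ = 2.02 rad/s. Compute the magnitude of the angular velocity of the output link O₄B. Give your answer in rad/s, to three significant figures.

ω₂ = 2.02 rad/s
Differentiating the loop-closure r₂e^{iθ₂}+r₃e^{iθ₃}=r₁+r₄e^{iθ₄} gives r₂ω₂e^{iθ₂}+r₃ω₃e^{iθ₃}=r₄ω₄e^{iθ₄}.
Eliminating the other unknown: ω₄ = r₂ω₂ sin(θ₂−θ₃) / [r₄ sin(θ₄−θ₃)].
Numerator sine = +0.78801; denominator sine = +0.53140.
Result = 0.1576·2.02·(+0.78801) / (0.3084·(+0.53140)) = +1.5308 rad/s; magnitude 1.5308 rad/s.

1.53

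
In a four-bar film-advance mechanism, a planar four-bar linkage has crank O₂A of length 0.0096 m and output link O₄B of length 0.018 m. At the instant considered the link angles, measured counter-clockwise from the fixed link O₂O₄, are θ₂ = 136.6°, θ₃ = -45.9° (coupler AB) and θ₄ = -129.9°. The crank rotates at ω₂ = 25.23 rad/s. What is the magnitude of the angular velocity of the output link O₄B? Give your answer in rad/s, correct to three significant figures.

ω₂ = 25.23 rad/s
Differentiating the loop-closure r₂e^{iθ₂}+r₃e^{iθ₃}=r₁+r₄e^{iθ₄} gives r₂ω₂e^{iθ₂}+r₃ω₃e^{iθ₃}=r₄ω₄e^{iθ₄}.
Eliminating the other unknown: ω₄ = r₂ω₂ sin(θ₂−θ₃) / [r₄ sin(θ₄−θ₃)].
Numerator sine = -0.04362; denominator sine = -0.99452.
Result = 0.0096·25.23·(-0.04362) / (0.018·(-0.99452)) = +0.59018 rad/s; magnitude 0.59018 rad/s.

0.590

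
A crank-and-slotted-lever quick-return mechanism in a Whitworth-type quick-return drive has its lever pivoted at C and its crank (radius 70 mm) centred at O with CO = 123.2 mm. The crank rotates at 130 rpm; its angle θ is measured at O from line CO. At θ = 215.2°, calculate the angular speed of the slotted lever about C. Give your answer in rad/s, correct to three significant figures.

4.88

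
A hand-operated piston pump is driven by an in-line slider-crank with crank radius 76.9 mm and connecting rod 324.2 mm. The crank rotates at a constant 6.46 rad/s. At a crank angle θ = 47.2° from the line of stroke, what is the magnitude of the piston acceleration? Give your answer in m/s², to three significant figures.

2.13

ω = 6.46 rad/s
x(θ) = r cosθ + √(L² − r² sin²θ); with ω constant, a = ω²·d²x/dθ².
d²x/dθ² = −r cosθ − r²(cos2θ)/√u − r⁴ sin²2θ/(4u^{3/2}),  u = L² − r² sin²θ = 0.101922 m².
Substituting r = 0.0769 m, L = 0.3242 m, θ = 47.2°: d²x/dθ² = -0.051095 m.
a = ω²·d²x/dθ² = (6.46)²·(-0.051095) = -2.1323 m/s²;  |a| = 2.1323 m/s².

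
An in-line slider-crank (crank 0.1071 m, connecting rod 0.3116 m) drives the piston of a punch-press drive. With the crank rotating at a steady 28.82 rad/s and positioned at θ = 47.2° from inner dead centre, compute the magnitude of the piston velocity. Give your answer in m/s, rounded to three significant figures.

2.81

ω = 28.82 rad/s
For an in-line slider-crank, x = r cosθ + √(L² − r² sin²θ), so v = −rω sinθ·[1 + r cosθ/√(L² − r² sin²θ)].
With r = 0.1071 m, L = 0.3116 m, θ = 47.2°: √(L² − r² sin²θ) = 0.30153 m.
v = −0.1071·28.82·0.73373·[1 + 0.1071·0.67944/0.30153] = -2.8113 m/s.
|v| = 2.8113 m/s.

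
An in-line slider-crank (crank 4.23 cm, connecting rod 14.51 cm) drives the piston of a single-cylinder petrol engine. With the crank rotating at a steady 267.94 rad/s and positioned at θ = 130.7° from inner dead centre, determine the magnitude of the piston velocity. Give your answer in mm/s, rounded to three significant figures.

ω = 267.9 rad/s
For an in-line slider-crank, x = r cosθ + √(L² − r² sin²θ), so v = −rω sinθ·[1 + r cosθ/√(L² − r² sin²θ)].
With r = 0.0423 m, L = 0.1451 m, θ = 130.7°: √(L² − r² sin²θ) = 0.14151 m.
v = −0.0423·267.9·0.75813·[1 + 0.0423·-0.65210/0.14151] = -6.9177 m/s.
|v| = 6.9177 m/s = 6917.7 mm/s.

6920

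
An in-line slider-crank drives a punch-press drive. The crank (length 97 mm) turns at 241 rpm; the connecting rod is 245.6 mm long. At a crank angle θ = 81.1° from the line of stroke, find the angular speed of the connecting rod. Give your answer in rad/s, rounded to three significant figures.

ω = 25.24 rad/s (converted from 241 rpm).
The rod makes angle φ with the slider axis where L sinφ = r sinθ; differentiating, L cosφ·φ̇ = r ω cosθ.
L cosφ = √(L² − r² sin²θ) = 0.22613 m.
|ω_rod| = r ω |cosθ| / √(L² − r² sin²θ) = 0.097·25.24·0.15471/0.22613 = 1.6748 rad/s.

1.67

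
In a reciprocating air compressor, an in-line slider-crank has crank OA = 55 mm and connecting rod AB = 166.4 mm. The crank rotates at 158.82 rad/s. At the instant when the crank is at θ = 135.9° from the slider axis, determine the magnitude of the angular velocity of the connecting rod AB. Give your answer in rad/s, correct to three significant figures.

38.7

ω = 158.8 rad/s
The rod makes angle φ with the slider axis where L sinφ = r sinθ; differentiating, L cosφ·φ̇ = r ω cosθ.
L cosφ = √(L² − r² sin²θ) = 0.16194 m.
|ω_rod| = r ω |cosθ| / √(L² − r² sin²θ) = 0.055·158.8·0.71813/0.16194 = 38.736 rad/s.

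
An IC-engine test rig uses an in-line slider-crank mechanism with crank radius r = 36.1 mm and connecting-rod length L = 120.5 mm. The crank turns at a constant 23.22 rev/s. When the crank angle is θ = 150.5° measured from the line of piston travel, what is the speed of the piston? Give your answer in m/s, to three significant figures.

1.91

ω = 2π·23.2 = 145.9 rad/s
For an in-line slider-crank, x = r cosθ + √(L² − r² sin²θ), so v = −rω sinθ·[1 + r cosθ/√(L² − r² sin²θ)].
With r = 0.0361 m, L = 0.1205 m, θ = 150.5°: √(L² − r² sin²θ) = 0.11918 m.
v = −0.0361·145.9·0.49242·[1 + 0.0361·-0.87036/0.11918] = -1.9098 m/s.
|v| = 1.9098 m/s.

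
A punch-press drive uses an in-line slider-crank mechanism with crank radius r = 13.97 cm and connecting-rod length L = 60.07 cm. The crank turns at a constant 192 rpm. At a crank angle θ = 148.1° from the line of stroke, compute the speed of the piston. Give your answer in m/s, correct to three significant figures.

1.19

ω = 2π·192/60 = 20.11 rad/s
For an in-line slider-crank, x = r cosθ + √(L² − r² sin²θ), so v = −rω sinθ·[1 + r cosθ/√(L² − r² sin²θ)].
With r = 0.1397 m, L = 0.6007 m, θ = 148.1°: √(L² − r² sin²θ) = 0.59615 m.
v = −0.1397·20.11·0.52844·[1 + 0.1397·-0.84897/0.59615] = -1.189 m/s.
|v| = 1.189 m/s.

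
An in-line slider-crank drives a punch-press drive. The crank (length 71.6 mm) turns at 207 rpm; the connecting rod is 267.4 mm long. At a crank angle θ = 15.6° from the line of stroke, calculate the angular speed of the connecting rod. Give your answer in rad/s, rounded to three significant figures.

ω = 21.68 rad/s (converted from 207 rpm).
The rod makes angle φ with the slider axis where L sinφ = r sinθ; differentiating, L cosφ·φ̇ = r ω cosθ.
L cosφ = √(L² − r² sin²θ) = 0.26671 m.
|ω_rod| = r ω |cosθ| / √(L² − r² sin²θ) = 0.0716·21.68·0.96316/0.26671 = 5.605 rad/s.

5.61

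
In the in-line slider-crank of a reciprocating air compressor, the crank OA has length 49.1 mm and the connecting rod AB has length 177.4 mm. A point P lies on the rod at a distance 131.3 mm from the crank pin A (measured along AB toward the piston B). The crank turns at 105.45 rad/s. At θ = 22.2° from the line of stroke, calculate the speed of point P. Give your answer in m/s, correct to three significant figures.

2.64

ω = 105.5 rad/s.  Crank-pin speed |V_A| = rω = 5.1776 m/s, perpendicular to OA.
Rod angle: sinφ = −(r/L) sinθ ⇒ φ = -6.003°; ω_rod = −rω cosθ/√(L²−r²sin²θ) = -27.171 rad/s.
V_P = V_A + ω_rod × AP, with AP = 0.1313 m along the rod.
Components: V_Px = −rω sinθ − a·ω_rod·sinφ = -2.3294 m/s;  V_Py = rω cosθ + a·ω_rod·cosφ = +1.2457 m/s.
|V_P| = √(V_Px² + V_Py²) = 2.6416 m/s.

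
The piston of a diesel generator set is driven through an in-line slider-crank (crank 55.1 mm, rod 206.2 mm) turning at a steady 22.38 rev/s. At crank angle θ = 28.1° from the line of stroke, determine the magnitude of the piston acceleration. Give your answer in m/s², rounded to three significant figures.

ω = 2π·22.4 = 140.6 rad/s
x(θ) = r cosθ + √(L² − r² sin²θ); with ω constant, a = ω²·d²x/dθ².
d²x/dθ² = −r cosθ − r²(cos2θ)/√u − r⁴ sin²2θ/(4u^{3/2}),  u = L² − r² sin²θ = 0.0418449 m².
Substituting r = 0.0551 m, L = 0.2062 m, θ = 28.1°: d²x/dθ² = -0.057047 m.
a = ω²·d²x/dθ² = (140.6)²·(-0.057047) = -1128 m/s²;  |a| = 1128 m/s².

1130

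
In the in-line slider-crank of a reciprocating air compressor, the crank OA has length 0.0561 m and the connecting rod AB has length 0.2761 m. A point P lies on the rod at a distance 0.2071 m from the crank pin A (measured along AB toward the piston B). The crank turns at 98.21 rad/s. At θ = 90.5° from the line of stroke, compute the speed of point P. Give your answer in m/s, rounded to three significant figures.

5.50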